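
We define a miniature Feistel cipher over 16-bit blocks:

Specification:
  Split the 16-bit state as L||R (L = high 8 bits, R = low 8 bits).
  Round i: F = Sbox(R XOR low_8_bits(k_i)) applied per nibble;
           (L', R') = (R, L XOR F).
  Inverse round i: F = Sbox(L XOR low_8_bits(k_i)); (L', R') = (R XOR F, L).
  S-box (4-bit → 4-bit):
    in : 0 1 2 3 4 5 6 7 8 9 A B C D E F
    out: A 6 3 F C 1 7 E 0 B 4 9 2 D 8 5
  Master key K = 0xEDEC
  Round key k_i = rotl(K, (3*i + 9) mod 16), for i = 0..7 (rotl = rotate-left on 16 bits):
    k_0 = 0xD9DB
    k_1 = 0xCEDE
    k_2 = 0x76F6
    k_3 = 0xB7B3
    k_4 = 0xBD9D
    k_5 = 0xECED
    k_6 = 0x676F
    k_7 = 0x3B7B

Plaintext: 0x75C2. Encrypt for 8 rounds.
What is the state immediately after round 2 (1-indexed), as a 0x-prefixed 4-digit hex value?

0x1EE8

s_0 = plaintext = 0x75C2
s_1 = Round(s_0, k_0) = 0xC21E
s_2 = Round(s_1, k_1) = 0x1EE8
s_3 = Round(s_2, k_2) = 0xE876
s_4 = Round(s_3, k_3) = 0x76C9
s_5 = Round(s_4, k_4) = 0xC96A
s_6 = Round(s_5, k_5) = 0x6AC7
s_7 = Round(s_6, k_6) = 0xC72A
s_8 = Round(s_7, k_7) = 0x2AD1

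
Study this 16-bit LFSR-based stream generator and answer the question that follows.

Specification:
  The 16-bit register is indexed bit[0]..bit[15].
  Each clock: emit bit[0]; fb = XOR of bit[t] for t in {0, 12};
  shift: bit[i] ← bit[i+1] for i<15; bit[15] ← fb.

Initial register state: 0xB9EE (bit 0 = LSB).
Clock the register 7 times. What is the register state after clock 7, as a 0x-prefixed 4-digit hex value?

reg_0 = 0xB9EE
clock 1: out=0, reg = 0xDCF7
clock 2: out=1, reg = 0x6E7B
clock 3: out=1, reg = 0xB73D
clock 4: out=1, reg = 0x5B9E
clock 5: out=0, reg = 0xADCF
clock 6: out=1, reg = 0xD6E7
clock 7: out=1, reg = 0x6B73

0x6B73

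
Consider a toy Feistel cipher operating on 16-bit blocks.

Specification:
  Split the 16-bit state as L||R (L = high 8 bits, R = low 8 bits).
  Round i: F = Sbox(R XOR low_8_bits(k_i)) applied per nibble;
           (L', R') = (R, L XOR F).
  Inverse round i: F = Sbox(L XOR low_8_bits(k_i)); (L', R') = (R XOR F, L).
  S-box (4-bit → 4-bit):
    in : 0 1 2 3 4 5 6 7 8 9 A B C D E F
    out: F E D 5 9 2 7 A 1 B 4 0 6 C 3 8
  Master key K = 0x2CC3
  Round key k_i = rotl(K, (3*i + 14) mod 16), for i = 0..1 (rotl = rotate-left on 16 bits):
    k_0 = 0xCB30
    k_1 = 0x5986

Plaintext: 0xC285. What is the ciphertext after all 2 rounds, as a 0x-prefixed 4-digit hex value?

s_0 = plaintext = 0xC285
s_1 = Round(s_0, k_0) = 0x85C0
s_2 = Round(s_1, k_1) = 0xC012

0xC012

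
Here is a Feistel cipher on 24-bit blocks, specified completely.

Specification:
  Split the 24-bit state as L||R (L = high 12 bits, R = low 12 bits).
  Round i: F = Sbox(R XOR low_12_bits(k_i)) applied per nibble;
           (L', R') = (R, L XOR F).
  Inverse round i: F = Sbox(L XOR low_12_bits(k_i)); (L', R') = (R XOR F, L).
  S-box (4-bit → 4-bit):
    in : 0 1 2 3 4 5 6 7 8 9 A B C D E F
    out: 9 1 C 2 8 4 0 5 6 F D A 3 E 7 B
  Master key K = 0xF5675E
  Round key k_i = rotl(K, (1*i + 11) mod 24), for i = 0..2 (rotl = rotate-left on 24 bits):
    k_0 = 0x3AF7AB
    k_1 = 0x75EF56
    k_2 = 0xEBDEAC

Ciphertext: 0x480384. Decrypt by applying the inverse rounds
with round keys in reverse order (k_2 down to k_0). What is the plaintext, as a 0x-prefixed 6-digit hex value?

s_0 = ciphertext = 0x480384
s_1 = InvRound(s_0, k_2) = 0xE47480
s_2 = InvRound(s_1, k_1) = 0x591E47
s_3 = InvRound(s_2, k_0) = 0x26A591

0x26A591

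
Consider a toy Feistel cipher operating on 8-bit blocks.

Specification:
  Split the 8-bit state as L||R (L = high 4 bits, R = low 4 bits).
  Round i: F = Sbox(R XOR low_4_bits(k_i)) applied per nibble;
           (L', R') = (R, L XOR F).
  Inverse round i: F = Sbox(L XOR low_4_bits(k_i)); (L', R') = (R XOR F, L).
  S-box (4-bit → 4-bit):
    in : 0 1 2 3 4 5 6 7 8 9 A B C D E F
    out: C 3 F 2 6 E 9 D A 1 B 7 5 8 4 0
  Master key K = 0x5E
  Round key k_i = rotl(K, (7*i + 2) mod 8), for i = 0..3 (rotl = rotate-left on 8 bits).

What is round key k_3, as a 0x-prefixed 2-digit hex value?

K = 0x5E
k_0 = rotl(K, (7*0+2) mod 8) = rotl(K, 2) = 0x79
k_1 = rotl(K, (7*1+2) mod 8) = rotl(K, 1) = 0xBC
k_2 = rotl(K, (7*2+2) mod 8) = rotl(K, 0) = 0x5E
k_3 = rotl(K, (7*3+2) mod 8) = rotl(K, 7) = 0x2F

0x2F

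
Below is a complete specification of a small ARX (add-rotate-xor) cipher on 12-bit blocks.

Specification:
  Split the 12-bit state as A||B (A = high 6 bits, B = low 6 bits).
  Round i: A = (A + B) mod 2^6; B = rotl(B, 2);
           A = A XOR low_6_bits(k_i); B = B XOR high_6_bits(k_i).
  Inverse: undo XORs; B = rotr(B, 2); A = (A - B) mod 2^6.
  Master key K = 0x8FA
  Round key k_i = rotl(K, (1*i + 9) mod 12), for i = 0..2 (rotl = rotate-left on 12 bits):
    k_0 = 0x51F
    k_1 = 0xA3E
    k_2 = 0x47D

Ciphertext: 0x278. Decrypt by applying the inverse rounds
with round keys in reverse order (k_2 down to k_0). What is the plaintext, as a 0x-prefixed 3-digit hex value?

s_0 = ciphertext = 0x278
s_1 = InvRound(s_0, k_2) = 0x69A
s_2 = InvRound(s_1, k_1) = 0xE2C
s_3 = InvRound(s_2, k_0) = 0x64E

0x64E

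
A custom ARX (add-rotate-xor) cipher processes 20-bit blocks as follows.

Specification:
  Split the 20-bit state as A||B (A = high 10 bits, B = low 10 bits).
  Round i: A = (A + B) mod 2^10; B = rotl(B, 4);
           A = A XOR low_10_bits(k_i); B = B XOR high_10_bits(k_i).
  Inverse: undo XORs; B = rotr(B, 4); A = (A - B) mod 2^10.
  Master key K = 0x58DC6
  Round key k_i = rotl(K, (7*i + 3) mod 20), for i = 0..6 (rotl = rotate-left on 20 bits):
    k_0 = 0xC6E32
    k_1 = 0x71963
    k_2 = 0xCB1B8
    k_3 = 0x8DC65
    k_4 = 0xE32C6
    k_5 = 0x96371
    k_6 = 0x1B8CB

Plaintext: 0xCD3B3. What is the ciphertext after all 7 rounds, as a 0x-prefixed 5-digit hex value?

0x3257E

s_0 = plaintext = 0xCD3B3
s_1 = Round(s_0, k_0) = 0x35425
s_2 = Round(s_1, k_1) = 0x66796
s_3 = Round(s_2, k_2) = 0x25E42
s_4 = Round(s_3, k_3) = 0xAF21E
s_5 = Round(s_4, k_4) = 0x87264
s_6 = Round(s_5, k_5) = 0xFC411
s_7 = Round(s_6, k_6) = 0x3257E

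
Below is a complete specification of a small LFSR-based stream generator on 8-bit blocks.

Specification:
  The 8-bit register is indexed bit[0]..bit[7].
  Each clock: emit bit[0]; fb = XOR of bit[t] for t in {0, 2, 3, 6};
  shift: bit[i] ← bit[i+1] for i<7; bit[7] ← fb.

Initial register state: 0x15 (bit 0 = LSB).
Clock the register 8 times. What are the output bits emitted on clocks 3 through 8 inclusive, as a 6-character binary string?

reg_0 = 0x15
clock 1: out=1, reg = 0x0A
clock 2: out=0, reg = 0x85
clock 3: out=1, reg = 0x42
clock 4: out=0, reg = 0xA1
clock 5: out=1, reg = 0xD0
clock 6: out=0, reg = 0xE8
clock 7: out=0, reg = 0x74
clock 8: out=0, reg = 0x3A

101000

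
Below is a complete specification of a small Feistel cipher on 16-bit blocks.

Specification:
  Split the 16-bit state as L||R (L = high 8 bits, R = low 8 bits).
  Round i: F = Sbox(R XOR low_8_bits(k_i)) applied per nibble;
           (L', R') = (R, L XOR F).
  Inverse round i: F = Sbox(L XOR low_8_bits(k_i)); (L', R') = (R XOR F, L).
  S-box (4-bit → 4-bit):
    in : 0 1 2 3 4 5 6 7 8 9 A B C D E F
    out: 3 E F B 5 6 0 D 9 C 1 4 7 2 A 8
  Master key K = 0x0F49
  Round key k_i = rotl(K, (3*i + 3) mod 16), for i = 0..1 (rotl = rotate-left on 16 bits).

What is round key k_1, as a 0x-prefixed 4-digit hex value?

K = 0x0F49
k_0 = rotl(K, (3*0+3) mod 16) = rotl(K, 3) = 0x7A48
k_1 = rotl(K, (3*1+3) mod 16) = rotl(K, 6) = 0xD243

0xD243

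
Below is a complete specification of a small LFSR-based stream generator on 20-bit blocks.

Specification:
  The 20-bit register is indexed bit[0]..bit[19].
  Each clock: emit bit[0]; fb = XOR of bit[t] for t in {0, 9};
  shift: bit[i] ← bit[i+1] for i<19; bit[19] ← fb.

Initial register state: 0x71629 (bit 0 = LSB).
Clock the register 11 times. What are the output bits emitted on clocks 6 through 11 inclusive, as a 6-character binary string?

100011

reg_0 = 0x71629
clock 1: out=1, reg = 0x38B14
clock 2: out=0, reg = 0x9C58A
clock 3: out=0, reg = 0x4E2C5
clock 4: out=1, reg = 0x27162
clock 5: out=0, reg = 0x138B1
clock 6: out=1, reg = 0x89C58
clock 7: out=0, reg = 0x44E2C
clock 8: out=0, reg = 0xA2716
clock 9: out=0, reg = 0xD138B
clock 10: out=1, reg = 0x689C5
clock 11: out=1, reg = 0xB44E2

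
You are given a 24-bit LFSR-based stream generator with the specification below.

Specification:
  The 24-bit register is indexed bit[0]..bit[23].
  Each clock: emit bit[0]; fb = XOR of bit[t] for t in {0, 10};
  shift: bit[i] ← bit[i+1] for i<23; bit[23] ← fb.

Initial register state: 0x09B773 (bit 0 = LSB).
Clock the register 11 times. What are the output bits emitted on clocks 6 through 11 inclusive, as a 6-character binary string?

reg_0 = 0x09B773
clock 1: out=1, reg = 0x04DBB9
clock 2: out=1, reg = 0x826DDC
clock 3: out=0, reg = 0xC136EE
clock 4: out=0, reg = 0xE09B77
clock 5: out=1, reg = 0xF04DBB
clock 6: out=1, reg = 0x7826DD
clock 7: out=1, reg = 0x3C136E
clock 8: out=0, reg = 0x1E09B7
clock 9: out=1, reg = 0x8F04DB
clock 10: out=1, reg = 0x47826D
clock 11: out=1, reg = 0xA3C136

110111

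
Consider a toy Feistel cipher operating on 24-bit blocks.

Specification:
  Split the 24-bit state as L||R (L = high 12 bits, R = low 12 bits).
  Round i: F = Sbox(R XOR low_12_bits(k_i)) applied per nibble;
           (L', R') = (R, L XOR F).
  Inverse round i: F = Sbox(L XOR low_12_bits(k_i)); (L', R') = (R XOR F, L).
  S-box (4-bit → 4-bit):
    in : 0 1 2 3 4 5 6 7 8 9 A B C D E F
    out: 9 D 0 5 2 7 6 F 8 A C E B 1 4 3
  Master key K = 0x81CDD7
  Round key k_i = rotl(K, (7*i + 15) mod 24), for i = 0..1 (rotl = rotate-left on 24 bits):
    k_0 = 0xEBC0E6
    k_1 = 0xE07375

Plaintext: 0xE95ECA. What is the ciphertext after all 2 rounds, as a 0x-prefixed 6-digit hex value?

s_0 = plaintext = 0xE95ECA
s_1 = Round(s_0, k_0) = 0xECAA9E
s_2 = Round(s_1, k_1) = 0xA9E484

0xA9E484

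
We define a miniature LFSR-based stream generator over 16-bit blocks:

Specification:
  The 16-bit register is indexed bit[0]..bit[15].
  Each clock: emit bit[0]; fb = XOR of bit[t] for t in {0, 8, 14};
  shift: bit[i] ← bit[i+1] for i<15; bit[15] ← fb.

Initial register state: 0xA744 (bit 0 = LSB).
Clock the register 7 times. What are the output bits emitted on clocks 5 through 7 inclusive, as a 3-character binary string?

reg_0 = 0xA744
clock 1: out=0, reg = 0xD3A2
clock 2: out=0, reg = 0x69D1
clock 3: out=1, reg = 0xB4E8
clock 4: out=0, reg = 0x5A74
clock 5: out=0, reg = 0xAD3A
clock 6: out=0, reg = 0xD69D
clock 7: out=1, reg = 0x6B4E

001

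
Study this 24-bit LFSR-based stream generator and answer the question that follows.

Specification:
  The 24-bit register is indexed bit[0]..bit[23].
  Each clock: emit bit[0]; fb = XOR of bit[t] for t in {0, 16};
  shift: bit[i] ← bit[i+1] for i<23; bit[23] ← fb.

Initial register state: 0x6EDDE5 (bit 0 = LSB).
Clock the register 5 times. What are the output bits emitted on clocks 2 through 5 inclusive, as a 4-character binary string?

reg_0 = 0x6EDDE5
clock 1: out=1, reg = 0xB76EF2
clock 2: out=0, reg = 0xDBB779
clock 3: out=1, reg = 0x6DDBBC
clock 4: out=0, reg = 0xB6EDDE
clock 5: out=0, reg = 0x5B76EF

0100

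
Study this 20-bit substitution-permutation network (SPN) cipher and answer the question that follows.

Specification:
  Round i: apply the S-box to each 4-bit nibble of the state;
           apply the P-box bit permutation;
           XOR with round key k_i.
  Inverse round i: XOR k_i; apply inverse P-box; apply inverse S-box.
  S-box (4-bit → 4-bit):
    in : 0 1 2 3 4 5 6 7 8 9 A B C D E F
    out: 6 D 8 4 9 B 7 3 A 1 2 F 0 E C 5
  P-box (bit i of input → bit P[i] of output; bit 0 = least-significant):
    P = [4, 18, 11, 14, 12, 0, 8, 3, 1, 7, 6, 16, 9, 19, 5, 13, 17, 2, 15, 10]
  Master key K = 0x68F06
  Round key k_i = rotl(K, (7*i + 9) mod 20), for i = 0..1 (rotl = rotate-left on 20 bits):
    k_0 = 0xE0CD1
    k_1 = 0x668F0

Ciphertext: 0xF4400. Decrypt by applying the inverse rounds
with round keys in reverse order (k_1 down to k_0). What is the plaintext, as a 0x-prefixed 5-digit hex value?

s_0 = ciphertext = 0xF4400
s_1 = InvRound(s_0, k_1) = 0x2DDCF
s_2 = InvRound(s_1, k_0) = 0x0A915

0x0A915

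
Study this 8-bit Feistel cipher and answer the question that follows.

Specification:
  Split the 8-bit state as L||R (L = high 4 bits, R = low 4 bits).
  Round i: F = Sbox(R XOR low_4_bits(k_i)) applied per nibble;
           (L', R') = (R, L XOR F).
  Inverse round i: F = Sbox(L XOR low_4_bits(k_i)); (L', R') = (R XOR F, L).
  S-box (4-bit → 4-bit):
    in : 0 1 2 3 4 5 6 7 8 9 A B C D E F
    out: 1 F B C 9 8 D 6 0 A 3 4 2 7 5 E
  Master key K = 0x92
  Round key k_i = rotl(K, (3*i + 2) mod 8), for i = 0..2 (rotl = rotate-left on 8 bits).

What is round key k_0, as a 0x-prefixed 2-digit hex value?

K = 0x92
k_0 = rotl(K, (3*0+2) mod 8) = rotl(K, 2) = 0x4A

0x4A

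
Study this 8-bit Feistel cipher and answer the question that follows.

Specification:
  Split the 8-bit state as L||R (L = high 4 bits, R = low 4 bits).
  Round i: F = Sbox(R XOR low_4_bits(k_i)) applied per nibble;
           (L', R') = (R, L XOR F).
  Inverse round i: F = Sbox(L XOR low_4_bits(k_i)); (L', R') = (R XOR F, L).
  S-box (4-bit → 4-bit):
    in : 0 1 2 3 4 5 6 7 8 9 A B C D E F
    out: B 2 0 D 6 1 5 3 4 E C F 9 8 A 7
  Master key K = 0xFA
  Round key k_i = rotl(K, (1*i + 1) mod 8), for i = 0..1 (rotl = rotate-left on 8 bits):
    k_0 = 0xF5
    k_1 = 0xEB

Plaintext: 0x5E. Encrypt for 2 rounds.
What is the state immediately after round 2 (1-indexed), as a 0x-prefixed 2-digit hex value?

s_0 = plaintext = 0x5E
s_1 = Round(s_0, k_0) = 0xEA
s_2 = Round(s_1, k_1) = 0xAC

0xAC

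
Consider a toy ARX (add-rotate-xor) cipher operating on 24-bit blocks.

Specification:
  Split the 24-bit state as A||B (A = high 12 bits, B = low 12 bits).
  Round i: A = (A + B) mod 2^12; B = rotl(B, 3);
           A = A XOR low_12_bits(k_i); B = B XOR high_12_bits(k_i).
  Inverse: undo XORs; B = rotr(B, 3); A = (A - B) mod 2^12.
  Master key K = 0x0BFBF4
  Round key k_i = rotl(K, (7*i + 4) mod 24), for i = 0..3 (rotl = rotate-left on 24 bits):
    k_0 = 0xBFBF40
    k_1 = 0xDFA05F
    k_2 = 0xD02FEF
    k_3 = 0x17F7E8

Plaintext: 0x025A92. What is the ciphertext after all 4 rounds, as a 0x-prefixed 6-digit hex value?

0xA79A33

s_0 = plaintext = 0x025A92
s_1 = Round(s_0, k_0) = 0x5F7F6E
s_2 = Round(s_1, k_1) = 0x53A68D
s_3 = Round(s_2, k_2) = 0x428969
s_4 = Round(s_3, k_3) = 0xA79A33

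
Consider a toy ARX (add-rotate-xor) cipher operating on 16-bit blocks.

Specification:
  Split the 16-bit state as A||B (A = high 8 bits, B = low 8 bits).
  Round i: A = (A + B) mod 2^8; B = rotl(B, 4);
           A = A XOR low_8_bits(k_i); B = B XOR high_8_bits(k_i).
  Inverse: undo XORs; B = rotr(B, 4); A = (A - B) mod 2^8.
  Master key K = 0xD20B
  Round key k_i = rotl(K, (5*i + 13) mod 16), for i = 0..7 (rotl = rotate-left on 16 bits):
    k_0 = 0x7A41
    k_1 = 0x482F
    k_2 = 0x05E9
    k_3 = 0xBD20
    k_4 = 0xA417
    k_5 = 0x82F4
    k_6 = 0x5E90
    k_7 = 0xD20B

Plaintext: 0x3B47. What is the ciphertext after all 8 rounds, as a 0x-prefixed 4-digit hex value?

s_0 = plaintext = 0x3B47
s_1 = Round(s_0, k_0) = 0xC30E
s_2 = Round(s_1, k_1) = 0xFEA8
s_3 = Round(s_2, k_2) = 0x4F8F
s_4 = Round(s_3, k_3) = 0xFE45
s_5 = Round(s_4, k_4) = 0x54F0
s_6 = Round(s_5, k_5) = 0xB08D
s_7 = Round(s_6, k_6) = 0xAD86
s_8 = Round(s_7, k_7) = 0x38BA

0x38BA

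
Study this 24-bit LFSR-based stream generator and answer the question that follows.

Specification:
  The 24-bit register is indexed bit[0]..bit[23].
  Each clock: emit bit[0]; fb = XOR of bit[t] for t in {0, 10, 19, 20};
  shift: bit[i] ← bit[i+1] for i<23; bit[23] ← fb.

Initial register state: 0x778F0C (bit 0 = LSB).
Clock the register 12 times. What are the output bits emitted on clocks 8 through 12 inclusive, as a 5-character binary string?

reg_0 = 0x778F0C
clock 1: out=0, reg = 0x3BC786
clock 2: out=0, reg = 0x9DE3C3
clock 3: out=1, reg = 0xCEF1E1
clock 4: out=1, reg = 0x6778F0
clock 5: out=0, reg = 0x33BC78
clock 6: out=0, reg = 0x19DE3C
clock 7: out=0, reg = 0x8CEF1E
clock 8: out=0, reg = 0x46778F
clock 9: out=1, reg = 0x233BC7
clock 10: out=1, reg = 0x919DE3
clock 11: out=1, reg = 0xC8CEF1
clock 12: out=1, reg = 0xE46778

01111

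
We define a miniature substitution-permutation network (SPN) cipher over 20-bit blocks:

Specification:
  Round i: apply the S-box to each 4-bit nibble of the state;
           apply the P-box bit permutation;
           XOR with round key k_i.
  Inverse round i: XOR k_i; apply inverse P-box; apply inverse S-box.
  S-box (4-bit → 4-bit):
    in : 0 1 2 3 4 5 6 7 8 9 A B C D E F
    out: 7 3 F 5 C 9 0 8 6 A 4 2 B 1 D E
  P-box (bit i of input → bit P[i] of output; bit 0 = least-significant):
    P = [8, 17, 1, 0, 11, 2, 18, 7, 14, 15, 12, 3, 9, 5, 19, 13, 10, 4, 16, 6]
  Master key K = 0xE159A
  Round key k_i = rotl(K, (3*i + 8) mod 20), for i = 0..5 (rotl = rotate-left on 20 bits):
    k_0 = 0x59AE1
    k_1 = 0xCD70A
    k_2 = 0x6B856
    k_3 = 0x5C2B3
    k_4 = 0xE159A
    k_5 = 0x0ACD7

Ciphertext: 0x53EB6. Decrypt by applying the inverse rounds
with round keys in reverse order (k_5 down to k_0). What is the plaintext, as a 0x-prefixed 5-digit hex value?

0x544B8

s_0 = ciphertext = 0x53EB6
s_1 = InvRound(s_0, k_5) = 0x418A7
s_2 = InvRound(s_1, k_4) = 0x1871C
s_3 = InvRound(s_2, k_3) = 0xDB5FE
s_4 = InvRound(s_3, k_2) = 0x38751
s_5 = InvRound(s_4, k_1) = 0xFAEAF
s_6 = InvRound(s_5, k_0) = 0x544B8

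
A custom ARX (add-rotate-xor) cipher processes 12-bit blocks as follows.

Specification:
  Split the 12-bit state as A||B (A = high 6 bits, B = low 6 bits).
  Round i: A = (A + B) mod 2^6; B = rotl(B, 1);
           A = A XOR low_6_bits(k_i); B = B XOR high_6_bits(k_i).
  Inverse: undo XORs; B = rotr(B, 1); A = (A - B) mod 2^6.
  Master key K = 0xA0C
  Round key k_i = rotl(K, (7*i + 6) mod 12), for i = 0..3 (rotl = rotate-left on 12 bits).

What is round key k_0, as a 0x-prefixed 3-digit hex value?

0x328

K = 0xA0C
k_0 = rotl(K, (7*0+6) mod 12) = rotl(K, 6) = 0x328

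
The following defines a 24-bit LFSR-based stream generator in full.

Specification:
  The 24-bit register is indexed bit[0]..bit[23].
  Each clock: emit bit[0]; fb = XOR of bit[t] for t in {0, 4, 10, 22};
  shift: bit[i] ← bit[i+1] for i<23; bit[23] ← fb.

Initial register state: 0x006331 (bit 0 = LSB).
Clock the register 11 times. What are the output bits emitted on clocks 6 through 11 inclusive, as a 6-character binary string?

100110

reg_0 = 0x006331
clock 1: out=1, reg = 0x003198
clock 2: out=0, reg = 0x8018CC
clock 3: out=0, reg = 0x400C66
clock 4: out=0, reg = 0x200633
clock 5: out=1, reg = 0x900319
clock 6: out=1, reg = 0x48018C
clock 7: out=0, reg = 0xA400C6
clock 8: out=0, reg = 0x520063
clock 9: out=1, reg = 0x290031
clock 10: out=1, reg = 0x148018
clock 11: out=0, reg = 0x8A400C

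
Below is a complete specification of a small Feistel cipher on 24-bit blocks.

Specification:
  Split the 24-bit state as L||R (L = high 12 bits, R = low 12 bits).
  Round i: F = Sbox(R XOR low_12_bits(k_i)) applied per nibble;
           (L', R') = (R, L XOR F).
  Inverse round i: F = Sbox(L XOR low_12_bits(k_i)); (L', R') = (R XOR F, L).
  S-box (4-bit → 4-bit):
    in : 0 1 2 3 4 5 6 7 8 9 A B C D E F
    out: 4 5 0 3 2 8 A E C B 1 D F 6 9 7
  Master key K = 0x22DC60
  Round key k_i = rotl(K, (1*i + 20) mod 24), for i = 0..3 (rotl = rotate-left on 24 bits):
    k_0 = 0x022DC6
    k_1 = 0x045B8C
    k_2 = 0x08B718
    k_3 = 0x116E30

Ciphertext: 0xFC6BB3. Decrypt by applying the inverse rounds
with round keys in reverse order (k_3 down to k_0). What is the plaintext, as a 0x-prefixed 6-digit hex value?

s_0 = ciphertext = 0xFC6BB3
s_1 = InvRound(s_0, k_3) = 0xEC9FC6
s_2 = InvRound(s_1, k_2) = 0x4A3EC9
s_3 = InvRound(s_2, k_1) = 0x9CE4A3
s_4 = InvRound(s_3, k_0) = 0x6EF9CE

0x6EF9CE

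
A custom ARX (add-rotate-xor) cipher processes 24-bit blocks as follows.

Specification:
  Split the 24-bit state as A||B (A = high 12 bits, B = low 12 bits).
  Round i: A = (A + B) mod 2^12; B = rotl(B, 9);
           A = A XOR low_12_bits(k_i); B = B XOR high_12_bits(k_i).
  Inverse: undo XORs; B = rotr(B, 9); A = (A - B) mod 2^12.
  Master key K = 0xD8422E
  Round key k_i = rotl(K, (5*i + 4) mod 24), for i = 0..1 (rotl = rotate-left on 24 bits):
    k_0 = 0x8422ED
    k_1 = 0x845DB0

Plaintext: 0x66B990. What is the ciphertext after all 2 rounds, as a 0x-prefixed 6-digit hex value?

0xB3696B

s_0 = plaintext = 0x66B990
s_1 = Round(s_0, k_0) = 0xD16970
s_2 = Round(s_1, k_1) = 0xB3696B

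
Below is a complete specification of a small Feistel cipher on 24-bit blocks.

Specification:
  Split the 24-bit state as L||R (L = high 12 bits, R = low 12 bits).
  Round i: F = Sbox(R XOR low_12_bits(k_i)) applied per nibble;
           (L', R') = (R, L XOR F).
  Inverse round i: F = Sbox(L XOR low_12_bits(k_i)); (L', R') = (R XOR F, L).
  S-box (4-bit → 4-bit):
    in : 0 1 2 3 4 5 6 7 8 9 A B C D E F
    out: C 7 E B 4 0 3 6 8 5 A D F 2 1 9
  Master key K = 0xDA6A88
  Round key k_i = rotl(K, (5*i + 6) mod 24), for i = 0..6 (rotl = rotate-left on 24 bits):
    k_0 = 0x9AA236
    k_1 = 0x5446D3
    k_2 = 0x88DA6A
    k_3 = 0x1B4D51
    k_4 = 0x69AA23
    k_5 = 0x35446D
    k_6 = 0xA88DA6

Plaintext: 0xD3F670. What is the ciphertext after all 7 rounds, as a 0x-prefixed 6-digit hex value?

0x1D31F2

s_0 = plaintext = 0xD3F670
s_1 = Round(s_0, k_0) = 0x67097C
s_2 = Round(s_1, k_1) = 0x97CFD9
s_3 = Round(s_2, k_2) = 0xFD99A7
s_4 = Round(s_3, k_3) = 0x9A7B4A
s_5 = Round(s_4, k_4) = 0xB4AE92
s_6 = Round(s_5, k_5) = 0xE921D3
s_7 = Round(s_6, k_6) = 0x1D31F2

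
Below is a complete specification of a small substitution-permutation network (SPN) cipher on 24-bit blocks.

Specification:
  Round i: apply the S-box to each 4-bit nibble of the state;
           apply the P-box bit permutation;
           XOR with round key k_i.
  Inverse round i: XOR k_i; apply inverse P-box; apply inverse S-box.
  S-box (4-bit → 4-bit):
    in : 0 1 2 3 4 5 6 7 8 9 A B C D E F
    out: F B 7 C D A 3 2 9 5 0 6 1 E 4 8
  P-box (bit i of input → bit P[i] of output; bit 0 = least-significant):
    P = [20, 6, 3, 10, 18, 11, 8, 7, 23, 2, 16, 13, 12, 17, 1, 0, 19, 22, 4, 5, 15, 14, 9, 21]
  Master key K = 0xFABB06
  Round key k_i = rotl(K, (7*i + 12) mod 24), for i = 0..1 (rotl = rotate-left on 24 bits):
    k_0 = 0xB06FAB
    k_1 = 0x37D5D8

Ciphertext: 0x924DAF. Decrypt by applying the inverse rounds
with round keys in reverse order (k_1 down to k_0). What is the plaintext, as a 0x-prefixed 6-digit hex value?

0xFA7DD0

s_0 = ciphertext = 0x924DAF
s_1 = InvRound(s_0, k_1) = 0x834267
s_2 = InvRound(s_1, k_0) = 0xFA7DD0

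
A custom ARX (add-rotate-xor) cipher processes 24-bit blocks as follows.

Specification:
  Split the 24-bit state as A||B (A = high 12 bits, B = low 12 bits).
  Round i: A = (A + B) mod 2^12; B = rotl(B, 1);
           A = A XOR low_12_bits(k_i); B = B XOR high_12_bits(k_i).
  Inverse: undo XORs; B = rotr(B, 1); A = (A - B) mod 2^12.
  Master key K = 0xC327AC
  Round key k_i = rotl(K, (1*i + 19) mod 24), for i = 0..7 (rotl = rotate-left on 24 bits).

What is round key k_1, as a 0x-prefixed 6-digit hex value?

K = 0xC327AC
k_0 = rotl(K, (1*0+19) mod 24) = rotl(K, 19) = 0x66193D
k_1 = rotl(K, (1*1+19) mod 24) = rotl(K, 20) = 0xCC327A

0xCC327A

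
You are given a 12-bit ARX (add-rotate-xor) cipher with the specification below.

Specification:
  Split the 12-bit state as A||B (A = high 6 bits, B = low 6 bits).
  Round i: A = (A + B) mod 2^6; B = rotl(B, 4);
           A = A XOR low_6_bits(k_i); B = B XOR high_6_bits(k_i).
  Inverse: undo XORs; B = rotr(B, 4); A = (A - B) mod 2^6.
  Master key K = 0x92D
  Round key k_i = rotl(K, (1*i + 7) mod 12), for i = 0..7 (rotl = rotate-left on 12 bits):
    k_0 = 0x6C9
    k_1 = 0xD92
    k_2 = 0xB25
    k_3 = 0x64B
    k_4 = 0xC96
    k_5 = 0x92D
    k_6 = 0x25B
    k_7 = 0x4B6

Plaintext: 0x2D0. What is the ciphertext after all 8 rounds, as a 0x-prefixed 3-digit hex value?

0x945

s_0 = plaintext = 0x2D0
s_1 = Round(s_0, k_0) = 0x49F
s_2 = Round(s_1, k_1) = 0x8C1
s_3 = Round(s_2, k_2) = 0x07C
s_4 = Round(s_3, k_3) = 0xD96
s_5 = Round(s_4, k_4) = 0x697
s_6 = Round(s_5, k_5) = 0x711
s_7 = Round(s_6, k_6) = 0xD9D
s_8 = Round(s_7, k_7) = 0x945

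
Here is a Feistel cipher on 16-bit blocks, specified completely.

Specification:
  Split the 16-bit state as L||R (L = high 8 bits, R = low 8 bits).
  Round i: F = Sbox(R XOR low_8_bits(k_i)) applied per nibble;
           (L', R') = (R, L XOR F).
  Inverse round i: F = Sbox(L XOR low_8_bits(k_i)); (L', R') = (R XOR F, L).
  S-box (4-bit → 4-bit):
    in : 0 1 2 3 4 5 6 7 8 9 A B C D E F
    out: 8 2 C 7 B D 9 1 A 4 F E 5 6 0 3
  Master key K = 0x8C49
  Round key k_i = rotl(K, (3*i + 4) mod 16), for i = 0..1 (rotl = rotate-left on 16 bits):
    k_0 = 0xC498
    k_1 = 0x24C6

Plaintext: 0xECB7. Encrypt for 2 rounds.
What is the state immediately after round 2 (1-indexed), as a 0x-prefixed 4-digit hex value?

s_0 = plaintext = 0xECB7
s_1 = Round(s_0, k_0) = 0xB72F
s_2 = Round(s_1, k_1) = 0x2FB3

0x2FB3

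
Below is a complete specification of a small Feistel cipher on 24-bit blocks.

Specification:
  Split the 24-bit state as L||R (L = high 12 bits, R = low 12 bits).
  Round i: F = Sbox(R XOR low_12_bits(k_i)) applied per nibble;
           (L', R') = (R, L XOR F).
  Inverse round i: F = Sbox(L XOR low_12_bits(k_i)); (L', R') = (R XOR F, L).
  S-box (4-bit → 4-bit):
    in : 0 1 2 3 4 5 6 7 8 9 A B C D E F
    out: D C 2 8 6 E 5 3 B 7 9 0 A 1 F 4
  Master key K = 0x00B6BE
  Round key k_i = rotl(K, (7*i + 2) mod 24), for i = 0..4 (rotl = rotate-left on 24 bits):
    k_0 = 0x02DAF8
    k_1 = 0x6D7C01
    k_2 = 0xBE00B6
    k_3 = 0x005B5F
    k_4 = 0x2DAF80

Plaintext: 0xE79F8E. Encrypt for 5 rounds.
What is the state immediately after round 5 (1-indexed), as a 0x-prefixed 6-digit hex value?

s_0 = plaintext = 0xE79F8E
s_1 = Round(s_0, k_0) = 0xF8E04C
s_2 = Round(s_1, k_1) = 0x04C5EF
s_3 = Round(s_2, k_2) = 0x5EFEAB
s_4 = Round(s_3, k_3) = 0xEABBA9
s_5 = Round(s_4, k_4) = 0xBA988C

0xBA988C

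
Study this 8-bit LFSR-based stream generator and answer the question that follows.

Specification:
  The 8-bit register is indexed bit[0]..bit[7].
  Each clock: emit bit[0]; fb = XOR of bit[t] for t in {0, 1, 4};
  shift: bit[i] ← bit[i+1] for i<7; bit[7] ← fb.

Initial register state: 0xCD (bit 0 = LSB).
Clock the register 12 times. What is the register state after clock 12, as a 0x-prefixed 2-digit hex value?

0x95

reg_0 = 0xCD
clock 1: out=1, reg = 0xE6
clock 2: out=0, reg = 0xF3
clock 3: out=1, reg = 0xF9
clock 4: out=1, reg = 0x7C
clock 5: out=0, reg = 0xBE
clock 6: out=0, reg = 0x5F
clock 7: out=1, reg = 0xAF
clock 8: out=1, reg = 0x57
clock 9: out=1, reg = 0xAB
clock 10: out=1, reg = 0x55
clock 11: out=1, reg = 0x2A
clock 12: out=0, reg = 0x95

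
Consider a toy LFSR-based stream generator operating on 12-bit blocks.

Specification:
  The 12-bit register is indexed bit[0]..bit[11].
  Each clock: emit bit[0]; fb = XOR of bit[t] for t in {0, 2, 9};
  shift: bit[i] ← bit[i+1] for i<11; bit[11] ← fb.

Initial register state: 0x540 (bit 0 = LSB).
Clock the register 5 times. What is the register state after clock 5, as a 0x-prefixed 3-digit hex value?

reg_0 = 0x540
clock 1: out=0, reg = 0x2A0
clock 2: out=0, reg = 0x950
clock 3: out=0, reg = 0x4A8
clock 4: out=0, reg = 0x254
clock 5: out=0, reg = 0x12A

0x12A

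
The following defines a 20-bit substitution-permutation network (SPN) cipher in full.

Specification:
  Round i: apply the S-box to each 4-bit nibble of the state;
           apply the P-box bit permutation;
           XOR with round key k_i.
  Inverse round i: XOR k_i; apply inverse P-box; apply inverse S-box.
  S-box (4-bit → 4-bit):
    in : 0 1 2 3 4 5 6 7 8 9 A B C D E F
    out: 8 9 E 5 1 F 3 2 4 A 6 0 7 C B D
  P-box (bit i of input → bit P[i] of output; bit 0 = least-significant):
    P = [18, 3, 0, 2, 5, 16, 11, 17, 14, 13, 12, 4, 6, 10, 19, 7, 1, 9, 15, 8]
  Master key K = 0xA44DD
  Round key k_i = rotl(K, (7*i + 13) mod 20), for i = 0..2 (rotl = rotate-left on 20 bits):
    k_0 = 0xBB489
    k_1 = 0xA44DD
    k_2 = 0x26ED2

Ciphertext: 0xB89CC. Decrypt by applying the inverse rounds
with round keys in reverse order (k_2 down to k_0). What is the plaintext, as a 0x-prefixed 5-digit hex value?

0x71E77

s_0 = ciphertext = 0xB89CC
s_1 = InvRound(s_0, k_2) = 0x5AE79
s_2 = InvRound(s_1, k_1) = 0xAD651
s_3 = InvRound(s_2, k_0) = 0x71E77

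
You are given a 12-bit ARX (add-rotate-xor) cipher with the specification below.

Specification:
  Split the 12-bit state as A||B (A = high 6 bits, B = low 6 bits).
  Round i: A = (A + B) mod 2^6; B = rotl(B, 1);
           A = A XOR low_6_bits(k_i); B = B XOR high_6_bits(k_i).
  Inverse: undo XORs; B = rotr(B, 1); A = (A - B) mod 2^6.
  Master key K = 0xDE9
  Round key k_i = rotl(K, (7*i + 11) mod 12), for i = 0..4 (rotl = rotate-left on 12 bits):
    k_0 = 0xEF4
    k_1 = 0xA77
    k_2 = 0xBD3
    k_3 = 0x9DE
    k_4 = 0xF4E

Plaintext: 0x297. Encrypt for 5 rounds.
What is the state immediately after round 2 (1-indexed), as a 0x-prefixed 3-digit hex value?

0x743

s_0 = plaintext = 0x297
s_1 = Round(s_0, k_0) = 0x555
s_2 = Round(s_1, k_1) = 0x743
s_3 = Round(s_2, k_2) = 0xCE9
s_4 = Round(s_3, k_3) = 0x0B4
s_5 = Round(s_4, k_4) = 0xE14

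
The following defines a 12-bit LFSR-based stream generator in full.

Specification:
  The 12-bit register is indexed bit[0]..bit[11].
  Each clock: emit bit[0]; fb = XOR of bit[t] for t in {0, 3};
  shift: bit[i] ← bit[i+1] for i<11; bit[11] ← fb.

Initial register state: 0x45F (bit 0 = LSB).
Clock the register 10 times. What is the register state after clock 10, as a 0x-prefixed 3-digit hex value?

0x351

reg_0 = 0x45F
clock 1: out=1, reg = 0x22F
clock 2: out=1, reg = 0x117
clock 3: out=1, reg = 0x88B
clock 4: out=1, reg = 0x445
clock 5: out=1, reg = 0xA22
clock 6: out=0, reg = 0x511
clock 7: out=1, reg = 0xA88
clock 8: out=0, reg = 0xD44
clock 9: out=0, reg = 0x6A2
clock 10: out=0, reg = 0x351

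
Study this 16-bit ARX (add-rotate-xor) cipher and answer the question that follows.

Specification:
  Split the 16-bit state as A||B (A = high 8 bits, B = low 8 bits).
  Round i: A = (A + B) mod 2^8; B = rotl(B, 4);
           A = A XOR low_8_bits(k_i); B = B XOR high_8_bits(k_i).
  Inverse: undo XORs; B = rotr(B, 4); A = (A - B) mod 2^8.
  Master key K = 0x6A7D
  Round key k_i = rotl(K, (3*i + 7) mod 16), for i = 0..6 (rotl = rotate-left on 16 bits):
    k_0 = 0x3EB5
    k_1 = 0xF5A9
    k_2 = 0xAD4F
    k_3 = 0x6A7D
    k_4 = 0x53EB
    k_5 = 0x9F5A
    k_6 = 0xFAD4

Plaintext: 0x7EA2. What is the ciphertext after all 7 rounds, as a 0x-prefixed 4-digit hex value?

s_0 = plaintext = 0x7EA2
s_1 = Round(s_0, k_0) = 0x9514
s_2 = Round(s_1, k_1) = 0x00B4
s_3 = Round(s_2, k_2) = 0xFBE6
s_4 = Round(s_3, k_3) = 0x9C04
s_5 = Round(s_4, k_4) = 0x4B13
s_6 = Round(s_5, k_5) = 0x04AE
s_7 = Round(s_6, k_6) = 0x6610

0x6610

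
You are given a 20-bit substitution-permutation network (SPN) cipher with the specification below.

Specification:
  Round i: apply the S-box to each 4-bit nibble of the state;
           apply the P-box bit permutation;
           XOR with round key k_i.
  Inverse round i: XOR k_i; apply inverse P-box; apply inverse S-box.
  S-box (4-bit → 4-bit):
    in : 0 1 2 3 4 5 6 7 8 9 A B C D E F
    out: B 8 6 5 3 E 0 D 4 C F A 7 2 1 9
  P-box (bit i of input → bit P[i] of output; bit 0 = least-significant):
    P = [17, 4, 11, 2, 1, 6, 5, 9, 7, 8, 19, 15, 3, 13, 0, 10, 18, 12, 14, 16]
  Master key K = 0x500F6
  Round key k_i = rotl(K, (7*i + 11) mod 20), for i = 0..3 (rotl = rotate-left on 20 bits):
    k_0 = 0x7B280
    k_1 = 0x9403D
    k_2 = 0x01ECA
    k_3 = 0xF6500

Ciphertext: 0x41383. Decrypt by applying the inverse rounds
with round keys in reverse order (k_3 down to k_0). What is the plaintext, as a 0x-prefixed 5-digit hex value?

s_0 = ciphertext = 0x41383
s_1 = InvRound(s_0, k_3) = 0x553FE
s_2 = InvRound(s_1, k_2) = 0x71D85
s_3 = InvRound(s_2, k_1) = 0xCFC8C
s_4 = InvRound(s_3, k_0) = 0x9F817

0x9F817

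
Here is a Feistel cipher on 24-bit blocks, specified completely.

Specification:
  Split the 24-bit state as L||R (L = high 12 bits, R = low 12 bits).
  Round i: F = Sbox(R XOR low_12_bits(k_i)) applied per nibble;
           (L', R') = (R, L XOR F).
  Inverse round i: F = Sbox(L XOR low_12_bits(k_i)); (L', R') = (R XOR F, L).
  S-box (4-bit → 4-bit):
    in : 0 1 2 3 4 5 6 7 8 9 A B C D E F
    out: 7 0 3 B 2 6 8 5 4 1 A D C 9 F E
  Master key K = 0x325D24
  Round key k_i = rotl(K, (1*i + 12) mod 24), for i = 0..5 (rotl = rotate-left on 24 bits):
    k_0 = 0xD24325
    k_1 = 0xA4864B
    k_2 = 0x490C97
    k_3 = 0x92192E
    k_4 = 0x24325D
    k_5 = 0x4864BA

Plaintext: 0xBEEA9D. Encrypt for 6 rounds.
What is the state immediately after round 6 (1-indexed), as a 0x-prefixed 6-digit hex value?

s_0 = plaintext = 0xBEEA9D
s_1 = Round(s_0, k_0) = 0xA9DA3A
s_2 = Round(s_1, k_1) = 0xA3A6CD
s_3 = Round(s_2, k_2) = 0x6CD050
s_4 = Round(s_3, k_3) = 0x050792
s_5 = Round(s_4, k_4) = 0x79269E
s_6 = Round(s_5, k_5) = 0x69E4A0

0x69E4A0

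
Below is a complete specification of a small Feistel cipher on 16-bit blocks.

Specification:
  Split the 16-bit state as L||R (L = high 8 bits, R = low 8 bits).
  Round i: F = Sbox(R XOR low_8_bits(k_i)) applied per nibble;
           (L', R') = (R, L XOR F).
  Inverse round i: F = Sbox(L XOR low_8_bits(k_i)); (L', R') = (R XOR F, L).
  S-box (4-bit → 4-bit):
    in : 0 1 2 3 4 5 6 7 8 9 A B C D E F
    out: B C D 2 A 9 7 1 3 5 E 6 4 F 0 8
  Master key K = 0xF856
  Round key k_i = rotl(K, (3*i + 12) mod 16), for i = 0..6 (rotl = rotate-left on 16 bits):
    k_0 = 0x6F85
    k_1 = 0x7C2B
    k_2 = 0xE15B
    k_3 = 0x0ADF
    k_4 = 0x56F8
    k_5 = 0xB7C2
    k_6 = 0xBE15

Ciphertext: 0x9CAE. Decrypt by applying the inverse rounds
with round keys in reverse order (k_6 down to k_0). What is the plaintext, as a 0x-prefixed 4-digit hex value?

s_0 = ciphertext = 0x9CAE
s_1 = InvRound(s_0, k_6) = 0x9B9C
s_2 = InvRound(s_1, k_5) = 0x099B
s_3 = InvRound(s_2, k_4) = 0x1709
s_4 = InvRound(s_3, k_3) = 0x4A17
s_5 = InvRound(s_4, k_2) = 0xDB4A
s_6 = InvRound(s_5, k_1) = 0xC1DB
s_7 = InvRound(s_6, k_0) = 0x71C1

0x71C1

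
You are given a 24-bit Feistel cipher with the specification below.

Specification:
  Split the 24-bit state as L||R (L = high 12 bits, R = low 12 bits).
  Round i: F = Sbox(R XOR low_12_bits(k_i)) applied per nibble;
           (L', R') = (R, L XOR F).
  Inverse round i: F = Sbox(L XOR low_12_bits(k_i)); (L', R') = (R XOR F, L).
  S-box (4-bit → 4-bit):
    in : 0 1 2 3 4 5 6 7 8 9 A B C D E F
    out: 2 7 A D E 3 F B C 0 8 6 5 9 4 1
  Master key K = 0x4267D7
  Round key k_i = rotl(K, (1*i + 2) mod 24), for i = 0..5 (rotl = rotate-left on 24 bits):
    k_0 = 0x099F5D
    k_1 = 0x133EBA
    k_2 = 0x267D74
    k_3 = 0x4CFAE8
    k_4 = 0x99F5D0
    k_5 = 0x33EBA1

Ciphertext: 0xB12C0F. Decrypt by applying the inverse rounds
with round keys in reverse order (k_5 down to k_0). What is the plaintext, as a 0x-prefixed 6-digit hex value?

0x73A405

s_0 = ciphertext = 0xB12C0F
s_1 = InvRound(s_0, k_5) = 0xE62B12
s_2 = InvRound(s_1, k_4) = 0xD78E62
s_3 = InvRound(s_2, k_3) = 0x560D78
s_4 = InvRound(s_3, k_2) = 0x106560
s_5 = InvRound(s_4, k_1) = 0x405106
s_6 = InvRound(s_5, k_0) = 0x73A405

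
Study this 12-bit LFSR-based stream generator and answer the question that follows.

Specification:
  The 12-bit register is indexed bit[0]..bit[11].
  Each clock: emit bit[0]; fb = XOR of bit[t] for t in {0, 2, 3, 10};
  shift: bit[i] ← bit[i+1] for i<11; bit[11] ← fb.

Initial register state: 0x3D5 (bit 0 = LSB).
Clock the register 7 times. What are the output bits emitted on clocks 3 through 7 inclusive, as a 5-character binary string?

10101

reg_0 = 0x3D5
clock 1: out=1, reg = 0x1EA
clock 2: out=0, reg = 0x8F5
clock 3: out=1, reg = 0x47A
clock 4: out=0, reg = 0x23D
clock 5: out=1, reg = 0x91E
clock 6: out=0, reg = 0x48F
clock 7: out=1, reg = 0x247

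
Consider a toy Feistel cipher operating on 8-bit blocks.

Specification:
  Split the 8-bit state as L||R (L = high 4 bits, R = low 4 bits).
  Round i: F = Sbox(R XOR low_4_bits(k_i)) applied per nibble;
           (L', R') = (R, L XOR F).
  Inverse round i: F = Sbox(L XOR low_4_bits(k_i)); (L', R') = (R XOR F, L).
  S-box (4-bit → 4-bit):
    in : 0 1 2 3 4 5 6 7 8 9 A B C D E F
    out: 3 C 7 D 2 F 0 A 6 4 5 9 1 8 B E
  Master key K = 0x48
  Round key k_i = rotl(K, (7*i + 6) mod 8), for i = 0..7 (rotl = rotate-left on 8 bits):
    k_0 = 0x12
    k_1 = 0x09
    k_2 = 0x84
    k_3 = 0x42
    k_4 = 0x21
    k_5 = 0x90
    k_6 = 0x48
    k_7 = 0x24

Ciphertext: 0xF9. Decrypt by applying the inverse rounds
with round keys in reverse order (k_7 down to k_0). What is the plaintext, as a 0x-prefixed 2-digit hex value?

s_0 = ciphertext = 0xF9
s_1 = InvRound(s_0, k_7) = 0x0F
s_2 = InvRound(s_1, k_6) = 0x90
s_3 = InvRound(s_2, k_5) = 0x49
s_4 = InvRound(s_3, k_4) = 0x64
s_5 = InvRound(s_4, k_3) = 0x66
s_6 = InvRound(s_5, k_2) = 0x16
s_7 = InvRound(s_6, k_1) = 0x01
s_8 = InvRound(s_7, k_0) = 0x60

0x60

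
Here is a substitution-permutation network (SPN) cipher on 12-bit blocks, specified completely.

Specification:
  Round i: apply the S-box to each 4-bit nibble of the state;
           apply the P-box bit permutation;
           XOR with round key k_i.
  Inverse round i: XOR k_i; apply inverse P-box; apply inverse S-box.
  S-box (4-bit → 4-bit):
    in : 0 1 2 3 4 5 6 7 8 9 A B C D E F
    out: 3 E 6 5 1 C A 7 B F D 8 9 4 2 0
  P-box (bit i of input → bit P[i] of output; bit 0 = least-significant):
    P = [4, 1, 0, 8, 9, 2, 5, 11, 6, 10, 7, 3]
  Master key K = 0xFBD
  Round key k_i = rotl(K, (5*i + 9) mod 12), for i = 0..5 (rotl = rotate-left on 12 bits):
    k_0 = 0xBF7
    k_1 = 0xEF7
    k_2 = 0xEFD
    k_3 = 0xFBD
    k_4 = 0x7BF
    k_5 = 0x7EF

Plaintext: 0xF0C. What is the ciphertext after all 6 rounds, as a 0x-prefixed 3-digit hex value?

s_0 = plaintext = 0xF0C
s_1 = Round(s_0, k_0) = 0x8E3
s_2 = Round(s_1, k_1) = 0xAAA
s_3 = Round(s_2, k_2) = 0x504
s_4 = Round(s_3, k_3) = 0xD21
s_5 = Round(s_4, k_4) = 0x618
s_6 = Round(s_5, k_5) = 0xAD1

0xAD1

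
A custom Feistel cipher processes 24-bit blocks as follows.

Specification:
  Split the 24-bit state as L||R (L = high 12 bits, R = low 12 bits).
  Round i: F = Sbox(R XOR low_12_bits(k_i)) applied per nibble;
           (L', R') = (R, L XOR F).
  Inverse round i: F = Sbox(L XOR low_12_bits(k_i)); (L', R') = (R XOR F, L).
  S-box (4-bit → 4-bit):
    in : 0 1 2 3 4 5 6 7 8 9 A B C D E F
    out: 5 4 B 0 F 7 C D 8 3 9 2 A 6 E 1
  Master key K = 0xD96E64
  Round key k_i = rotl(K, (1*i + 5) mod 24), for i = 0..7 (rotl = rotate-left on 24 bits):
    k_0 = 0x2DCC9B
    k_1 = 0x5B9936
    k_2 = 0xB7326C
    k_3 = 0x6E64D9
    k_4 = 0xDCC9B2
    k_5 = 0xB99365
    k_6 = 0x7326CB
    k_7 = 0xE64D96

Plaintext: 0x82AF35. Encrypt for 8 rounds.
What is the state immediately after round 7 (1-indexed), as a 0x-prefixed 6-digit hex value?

0x243422

s_0 = plaintext = 0x82AF35
s_1 = Round(s_0, k_0) = 0xF358B4
s_2 = Round(s_1, k_1) = 0x8B4BBE
s_3 = Round(s_2, k_2) = 0xBBEBDF
s_4 = Round(s_3, k_3) = 0xBDFAE2
s_5 = Round(s_4, k_4) = 0xAE2BAA
s_6 = Round(s_5, k_5) = 0xBAA243
s_7 = Round(s_6, k_6) = 0x243422
s_8 = Round(s_7, k_7) = 0x42216C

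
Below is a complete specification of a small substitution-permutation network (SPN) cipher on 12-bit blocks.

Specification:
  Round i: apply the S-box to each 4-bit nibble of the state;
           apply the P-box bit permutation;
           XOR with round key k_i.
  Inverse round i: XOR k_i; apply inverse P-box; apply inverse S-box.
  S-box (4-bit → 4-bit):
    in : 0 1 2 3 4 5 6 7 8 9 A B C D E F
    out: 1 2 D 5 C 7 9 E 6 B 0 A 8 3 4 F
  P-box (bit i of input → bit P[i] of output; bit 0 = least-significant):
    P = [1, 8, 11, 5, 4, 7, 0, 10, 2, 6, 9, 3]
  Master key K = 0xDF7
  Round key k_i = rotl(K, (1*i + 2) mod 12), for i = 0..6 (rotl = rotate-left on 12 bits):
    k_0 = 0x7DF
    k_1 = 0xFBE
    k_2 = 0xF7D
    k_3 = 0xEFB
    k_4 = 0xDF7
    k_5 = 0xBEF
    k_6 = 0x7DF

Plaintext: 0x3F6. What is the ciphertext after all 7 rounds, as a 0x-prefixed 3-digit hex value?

s_0 = plaintext = 0x3F6
s_1 = Round(s_0, k_0) = 0x168
s_2 = Round(s_1, k_1) = 0x2EE
s_3 = Round(s_2, k_2) = 0x570
s_4 = Round(s_3, k_3) = 0x83C
s_5 = Round(s_4, k_4) = 0xF86
s_6 = Round(s_5, k_5) = 0x900
s_7 = Round(s_6, k_6) = 0x781

0x781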